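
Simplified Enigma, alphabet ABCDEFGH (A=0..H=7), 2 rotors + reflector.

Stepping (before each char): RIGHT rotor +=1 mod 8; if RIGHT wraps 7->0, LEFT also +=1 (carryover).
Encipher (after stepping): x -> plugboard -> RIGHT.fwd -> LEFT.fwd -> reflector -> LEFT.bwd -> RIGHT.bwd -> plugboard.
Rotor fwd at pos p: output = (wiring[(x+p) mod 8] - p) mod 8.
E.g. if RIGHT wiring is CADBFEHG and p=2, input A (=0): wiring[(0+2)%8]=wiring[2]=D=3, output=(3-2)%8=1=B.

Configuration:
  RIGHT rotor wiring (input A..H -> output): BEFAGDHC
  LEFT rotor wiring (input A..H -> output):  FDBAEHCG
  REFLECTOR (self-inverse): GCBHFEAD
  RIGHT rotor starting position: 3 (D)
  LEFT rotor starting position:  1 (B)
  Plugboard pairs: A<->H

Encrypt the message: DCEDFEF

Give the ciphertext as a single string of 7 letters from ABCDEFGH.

Char 1 ('D'): step: R->4, L=1; D->plug->D->R->G->L->F->refl->E->L'->H->R'->B->plug->B
Char 2 ('C'): step: R->5, L=1; C->plug->C->R->F->L->B->refl->C->L'->A->R'->F->plug->F
Char 3 ('E'): step: R->6, L=1; E->plug->E->R->H->L->E->refl->F->L'->G->R'->D->plug->D
Char 4 ('D'): step: R->7, L=1; D->plug->D->R->G->L->F->refl->E->L'->H->R'->F->plug->F
Char 5 ('F'): step: R->0, L->2 (L advanced); F->plug->F->R->D->L->F->refl->E->L'->F->R'->C->plug->C
Char 6 ('E'): step: R->1, L=2; E->plug->E->R->C->L->C->refl->B->L'->H->R'->C->plug->C
Char 7 ('F'): step: R->2, L=2; F->plug->F->R->A->L->H->refl->D->L'->G->R'->B->plug->B

Answer: BFDFCCB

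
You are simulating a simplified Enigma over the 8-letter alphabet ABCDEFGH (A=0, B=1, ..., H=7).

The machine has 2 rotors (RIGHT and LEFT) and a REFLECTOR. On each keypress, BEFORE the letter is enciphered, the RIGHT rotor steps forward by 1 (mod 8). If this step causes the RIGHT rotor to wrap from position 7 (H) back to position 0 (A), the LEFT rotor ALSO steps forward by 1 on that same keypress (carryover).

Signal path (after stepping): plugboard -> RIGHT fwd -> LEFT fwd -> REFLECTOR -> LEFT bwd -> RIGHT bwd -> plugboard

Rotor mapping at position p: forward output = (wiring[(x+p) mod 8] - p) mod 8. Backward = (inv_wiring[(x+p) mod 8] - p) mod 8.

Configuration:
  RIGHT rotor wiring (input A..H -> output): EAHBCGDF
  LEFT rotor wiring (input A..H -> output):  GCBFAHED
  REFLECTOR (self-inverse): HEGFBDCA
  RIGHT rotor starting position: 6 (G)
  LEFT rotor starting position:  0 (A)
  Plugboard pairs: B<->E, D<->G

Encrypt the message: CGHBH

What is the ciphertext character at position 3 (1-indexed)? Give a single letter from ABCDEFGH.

Char 1 ('C'): step: R->7, L=0; C->plug->C->R->B->L->C->refl->G->L'->A->R'->D->plug->G
Char 2 ('G'): step: R->0, L->1 (L advanced); G->plug->D->R->B->L->A->refl->H->L'->D->R'->G->plug->D
Char 3 ('H'): step: R->1, L=1; H->plug->H->R->D->L->H->refl->A->L'->B->R'->D->plug->G

G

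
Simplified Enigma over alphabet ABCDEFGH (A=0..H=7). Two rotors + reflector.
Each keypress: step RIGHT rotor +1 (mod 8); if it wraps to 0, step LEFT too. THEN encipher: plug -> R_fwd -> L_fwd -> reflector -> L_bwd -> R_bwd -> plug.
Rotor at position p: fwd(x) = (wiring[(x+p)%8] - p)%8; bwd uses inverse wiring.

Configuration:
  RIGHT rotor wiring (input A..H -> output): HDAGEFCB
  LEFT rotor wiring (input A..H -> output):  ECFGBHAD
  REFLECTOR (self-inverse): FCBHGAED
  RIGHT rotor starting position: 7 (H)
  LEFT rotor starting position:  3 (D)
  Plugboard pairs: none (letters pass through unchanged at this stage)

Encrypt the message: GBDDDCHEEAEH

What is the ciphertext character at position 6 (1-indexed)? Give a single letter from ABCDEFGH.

Char 1 ('G'): step: R->0, L->4 (L advanced); G->plug->G->R->C->L->E->refl->G->L'->F->R'->F->plug->F
Char 2 ('B'): step: R->1, L=4; B->plug->B->R->H->L->C->refl->B->L'->G->R'->H->plug->H
Char 3 ('D'): step: R->2, L=4; D->plug->D->R->D->L->H->refl->D->L'->B->R'->H->plug->H
Char 4 ('D'): step: R->3, L=4; D->plug->D->R->H->L->C->refl->B->L'->G->R'->E->plug->E
Char 5 ('D'): step: R->4, L=4; D->plug->D->R->F->L->G->refl->E->L'->C->R'->H->plug->H
Char 6 ('C'): step: R->5, L=4; C->plug->C->R->E->L->A->refl->F->L'->A->R'->A->plug->A

A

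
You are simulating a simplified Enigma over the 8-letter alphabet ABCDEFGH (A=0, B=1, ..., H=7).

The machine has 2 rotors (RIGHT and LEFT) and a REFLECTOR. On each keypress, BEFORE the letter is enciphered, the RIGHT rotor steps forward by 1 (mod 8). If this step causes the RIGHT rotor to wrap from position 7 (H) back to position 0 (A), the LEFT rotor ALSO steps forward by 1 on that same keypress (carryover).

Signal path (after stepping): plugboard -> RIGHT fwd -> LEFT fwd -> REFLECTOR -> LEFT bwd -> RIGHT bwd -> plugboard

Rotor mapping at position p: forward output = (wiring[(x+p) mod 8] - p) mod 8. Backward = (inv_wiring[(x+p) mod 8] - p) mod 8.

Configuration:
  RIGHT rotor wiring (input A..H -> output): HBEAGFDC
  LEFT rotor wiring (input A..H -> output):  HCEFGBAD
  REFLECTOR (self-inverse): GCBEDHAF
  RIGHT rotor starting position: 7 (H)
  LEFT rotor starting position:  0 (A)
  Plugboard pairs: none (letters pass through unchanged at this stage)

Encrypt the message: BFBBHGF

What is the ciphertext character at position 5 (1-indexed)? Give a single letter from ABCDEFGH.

Char 1 ('B'): step: R->0, L->1 (L advanced); B->plug->B->R->B->L->D->refl->E->L'->C->R'->H->plug->H
Char 2 ('F'): step: R->1, L=1; F->plug->F->R->C->L->E->refl->D->L'->B->R'->G->plug->G
Char 3 ('B'): step: R->2, L=1; B->plug->B->R->G->L->C->refl->B->L'->A->R'->F->plug->F
Char 4 ('B'): step: R->3, L=1; B->plug->B->R->D->L->F->refl->H->L'->F->R'->A->plug->A
Char 5 ('H'): step: R->4, L=1; H->plug->H->R->E->L->A->refl->G->L'->H->R'->C->plug->C

C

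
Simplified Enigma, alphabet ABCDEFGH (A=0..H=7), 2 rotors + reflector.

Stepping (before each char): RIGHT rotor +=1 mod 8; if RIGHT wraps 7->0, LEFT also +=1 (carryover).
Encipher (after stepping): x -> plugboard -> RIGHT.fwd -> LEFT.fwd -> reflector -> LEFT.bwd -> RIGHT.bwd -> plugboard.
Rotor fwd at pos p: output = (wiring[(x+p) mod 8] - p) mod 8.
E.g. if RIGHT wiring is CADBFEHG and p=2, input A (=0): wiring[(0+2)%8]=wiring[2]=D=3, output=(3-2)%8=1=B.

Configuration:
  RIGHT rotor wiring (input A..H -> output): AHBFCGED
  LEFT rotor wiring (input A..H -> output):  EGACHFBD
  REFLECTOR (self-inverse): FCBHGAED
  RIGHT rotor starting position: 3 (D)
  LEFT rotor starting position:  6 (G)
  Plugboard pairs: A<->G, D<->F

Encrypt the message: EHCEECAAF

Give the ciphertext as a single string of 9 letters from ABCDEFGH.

Answer: GEBGAACGD

Derivation:
Char 1 ('E'): step: R->4, L=6; E->plug->E->R->E->L->C->refl->B->L'->G->R'->A->plug->G
Char 2 ('H'): step: R->5, L=6; H->plug->H->R->F->L->E->refl->G->L'->C->R'->E->plug->E
Char 3 ('C'): step: R->6, L=6; C->plug->C->R->C->L->G->refl->E->L'->F->R'->B->plug->B
Char 4 ('E'): step: R->7, L=6; E->plug->E->R->G->L->B->refl->C->L'->E->R'->A->plug->G
Char 5 ('E'): step: R->0, L->7 (L advanced); E->plug->E->R->C->L->H->refl->D->L'->E->R'->G->plug->A
Char 6 ('C'): step: R->1, L=7; C->plug->C->R->E->L->D->refl->H->L'->C->R'->G->plug->A
Char 7 ('A'): step: R->2, L=7; A->plug->G->R->G->L->G->refl->E->L'->A->R'->C->plug->C
Char 8 ('A'): step: R->3, L=7; A->plug->G->R->E->L->D->refl->H->L'->C->R'->A->plug->G
Char 9 ('F'): step: R->4, L=7; F->plug->D->R->H->L->C->refl->B->L'->D->R'->F->plug->D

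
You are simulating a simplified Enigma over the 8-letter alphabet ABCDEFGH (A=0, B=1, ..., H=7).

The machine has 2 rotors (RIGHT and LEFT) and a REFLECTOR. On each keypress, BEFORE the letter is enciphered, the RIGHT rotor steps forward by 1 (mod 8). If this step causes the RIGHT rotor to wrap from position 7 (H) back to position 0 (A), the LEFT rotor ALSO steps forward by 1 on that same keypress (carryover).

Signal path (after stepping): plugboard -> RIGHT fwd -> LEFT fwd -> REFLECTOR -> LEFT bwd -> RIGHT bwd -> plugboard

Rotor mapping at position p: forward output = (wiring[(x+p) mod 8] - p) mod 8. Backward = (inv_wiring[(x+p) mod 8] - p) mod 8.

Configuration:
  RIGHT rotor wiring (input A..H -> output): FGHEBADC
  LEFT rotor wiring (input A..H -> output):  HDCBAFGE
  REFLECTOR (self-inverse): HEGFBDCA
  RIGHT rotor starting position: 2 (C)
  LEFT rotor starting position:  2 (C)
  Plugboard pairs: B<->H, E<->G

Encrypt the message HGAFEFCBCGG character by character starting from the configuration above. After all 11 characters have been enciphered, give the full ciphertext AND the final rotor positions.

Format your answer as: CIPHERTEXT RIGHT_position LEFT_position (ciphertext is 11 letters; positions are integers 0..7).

Answer: EBHEDBEABEA 5 3

Derivation:
Char 1 ('H'): step: R->3, L=2; H->plug->B->R->G->L->F->refl->D->L'->D->R'->G->plug->E
Char 2 ('G'): step: R->4, L=2; G->plug->E->R->B->L->H->refl->A->L'->A->R'->H->plug->B
Char 3 ('A'): step: R->5, L=2; A->plug->A->R->D->L->D->refl->F->L'->G->R'->B->plug->H
Char 4 ('F'): step: R->6, L=2; F->plug->F->R->G->L->F->refl->D->L'->D->R'->G->plug->E
Char 5 ('E'): step: R->7, L=2; E->plug->G->R->B->L->H->refl->A->L'->A->R'->D->plug->D
Char 6 ('F'): step: R->0, L->3 (L advanced); F->plug->F->R->A->L->G->refl->C->L'->C->R'->H->plug->B
Char 7 ('C'): step: R->1, L=3; C->plug->C->R->D->L->D->refl->F->L'->B->R'->G->plug->E
Char 8 ('B'): step: R->2, L=3; B->plug->H->R->E->L->B->refl->E->L'->F->R'->A->plug->A
Char 9 ('C'): step: R->3, L=3; C->plug->C->R->F->L->E->refl->B->L'->E->R'->H->plug->B
Char 10 ('G'): step: R->4, L=3; G->plug->E->R->B->L->F->refl->D->L'->D->R'->G->plug->E
Char 11 ('G'): step: R->5, L=3; G->plug->E->R->B->L->F->refl->D->L'->D->R'->A->plug->A
Final: ciphertext=EBHEDBEABEA, RIGHT=5, LEFT=3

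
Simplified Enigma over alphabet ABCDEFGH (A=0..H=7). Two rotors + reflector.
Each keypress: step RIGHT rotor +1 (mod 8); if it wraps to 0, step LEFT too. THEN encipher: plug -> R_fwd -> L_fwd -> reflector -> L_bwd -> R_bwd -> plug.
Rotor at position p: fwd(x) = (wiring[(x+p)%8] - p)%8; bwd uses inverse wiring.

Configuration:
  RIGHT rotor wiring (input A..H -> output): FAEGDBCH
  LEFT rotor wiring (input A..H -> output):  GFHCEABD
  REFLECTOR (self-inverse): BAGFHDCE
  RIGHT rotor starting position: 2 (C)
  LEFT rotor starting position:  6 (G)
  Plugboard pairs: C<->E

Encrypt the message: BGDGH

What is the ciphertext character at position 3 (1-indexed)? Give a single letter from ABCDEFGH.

Char 1 ('B'): step: R->3, L=6; B->plug->B->R->A->L->D->refl->F->L'->B->R'->H->plug->H
Char 2 ('G'): step: R->4, L=6; G->plug->G->R->A->L->D->refl->F->L'->B->R'->E->plug->C
Char 3 ('D'): step: R->5, L=6; D->plug->D->R->A->L->D->refl->F->L'->B->R'->G->plug->G

G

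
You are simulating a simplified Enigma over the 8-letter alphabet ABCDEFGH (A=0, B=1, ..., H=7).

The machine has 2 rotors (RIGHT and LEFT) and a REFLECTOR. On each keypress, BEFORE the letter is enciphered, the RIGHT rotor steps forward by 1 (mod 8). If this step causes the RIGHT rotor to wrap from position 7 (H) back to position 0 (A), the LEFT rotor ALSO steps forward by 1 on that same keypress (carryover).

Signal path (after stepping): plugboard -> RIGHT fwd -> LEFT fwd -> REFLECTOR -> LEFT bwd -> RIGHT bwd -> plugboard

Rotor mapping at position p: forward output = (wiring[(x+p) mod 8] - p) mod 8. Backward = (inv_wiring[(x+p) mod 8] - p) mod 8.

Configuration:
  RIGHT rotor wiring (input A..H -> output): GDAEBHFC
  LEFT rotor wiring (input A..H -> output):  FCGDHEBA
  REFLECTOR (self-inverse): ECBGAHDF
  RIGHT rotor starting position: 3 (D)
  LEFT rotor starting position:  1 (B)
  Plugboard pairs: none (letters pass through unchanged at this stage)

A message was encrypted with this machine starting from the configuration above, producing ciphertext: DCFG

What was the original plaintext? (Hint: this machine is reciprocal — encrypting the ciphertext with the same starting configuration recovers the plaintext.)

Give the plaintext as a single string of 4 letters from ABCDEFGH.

Char 1 ('D'): step: R->4, L=1; D->plug->D->R->G->L->H->refl->F->L'->B->R'->C->plug->C
Char 2 ('C'): step: R->5, L=1; C->plug->C->R->F->L->A->refl->E->L'->H->R'->G->plug->G
Char 3 ('F'): step: R->6, L=1; F->plug->F->R->G->L->H->refl->F->L'->B->R'->H->plug->H
Char 4 ('G'): step: R->7, L=1; G->plug->G->R->A->L->B->refl->C->L'->C->R'->F->plug->F

Answer: CGHF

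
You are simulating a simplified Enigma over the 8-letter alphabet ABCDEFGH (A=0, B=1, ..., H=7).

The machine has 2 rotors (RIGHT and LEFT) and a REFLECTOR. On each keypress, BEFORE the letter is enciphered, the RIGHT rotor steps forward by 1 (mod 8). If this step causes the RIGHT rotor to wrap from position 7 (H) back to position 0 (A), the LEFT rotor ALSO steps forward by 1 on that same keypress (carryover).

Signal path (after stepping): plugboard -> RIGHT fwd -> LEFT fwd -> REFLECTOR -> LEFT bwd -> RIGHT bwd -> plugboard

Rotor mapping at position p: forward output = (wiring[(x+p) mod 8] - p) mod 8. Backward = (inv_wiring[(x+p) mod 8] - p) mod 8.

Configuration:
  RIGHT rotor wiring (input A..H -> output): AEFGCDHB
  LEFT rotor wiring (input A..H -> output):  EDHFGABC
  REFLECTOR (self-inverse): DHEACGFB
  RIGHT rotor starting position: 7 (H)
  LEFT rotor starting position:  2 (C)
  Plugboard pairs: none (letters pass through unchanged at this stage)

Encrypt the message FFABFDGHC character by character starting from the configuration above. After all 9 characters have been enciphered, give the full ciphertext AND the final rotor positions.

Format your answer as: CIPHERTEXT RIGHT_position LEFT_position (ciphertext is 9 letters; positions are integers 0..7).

Char 1 ('F'): step: R->0, L->3 (L advanced); F->plug->F->R->D->L->G->refl->F->L'->C->R'->E->plug->E
Char 2 ('F'): step: R->1, L=3; F->plug->F->R->G->L->A->refl->D->L'->B->R'->D->plug->D
Char 3 ('A'): step: R->2, L=3; A->plug->A->R->D->L->G->refl->F->L'->C->R'->H->plug->H
Char 4 ('B'): step: R->3, L=3; B->plug->B->R->H->L->E->refl->C->L'->A->R'->C->plug->C
Char 5 ('F'): step: R->4, L=3; F->plug->F->R->A->L->C->refl->E->L'->H->R'->B->plug->B
Char 6 ('D'): step: R->5, L=3; D->plug->D->R->D->L->G->refl->F->L'->C->R'->B->plug->B
Char 7 ('G'): step: R->6, L=3; G->plug->G->R->E->L->H->refl->B->L'->F->R'->H->plug->H
Char 8 ('H'): step: R->7, L=3; H->plug->H->R->A->L->C->refl->E->L'->H->R'->E->plug->E
Char 9 ('C'): step: R->0, L->4 (L advanced); C->plug->C->R->F->L->H->refl->B->L'->H->R'->G->plug->G
Final: ciphertext=EDHCBBHEG, RIGHT=0, LEFT=4

Answer: EDHCBBHEG 0 4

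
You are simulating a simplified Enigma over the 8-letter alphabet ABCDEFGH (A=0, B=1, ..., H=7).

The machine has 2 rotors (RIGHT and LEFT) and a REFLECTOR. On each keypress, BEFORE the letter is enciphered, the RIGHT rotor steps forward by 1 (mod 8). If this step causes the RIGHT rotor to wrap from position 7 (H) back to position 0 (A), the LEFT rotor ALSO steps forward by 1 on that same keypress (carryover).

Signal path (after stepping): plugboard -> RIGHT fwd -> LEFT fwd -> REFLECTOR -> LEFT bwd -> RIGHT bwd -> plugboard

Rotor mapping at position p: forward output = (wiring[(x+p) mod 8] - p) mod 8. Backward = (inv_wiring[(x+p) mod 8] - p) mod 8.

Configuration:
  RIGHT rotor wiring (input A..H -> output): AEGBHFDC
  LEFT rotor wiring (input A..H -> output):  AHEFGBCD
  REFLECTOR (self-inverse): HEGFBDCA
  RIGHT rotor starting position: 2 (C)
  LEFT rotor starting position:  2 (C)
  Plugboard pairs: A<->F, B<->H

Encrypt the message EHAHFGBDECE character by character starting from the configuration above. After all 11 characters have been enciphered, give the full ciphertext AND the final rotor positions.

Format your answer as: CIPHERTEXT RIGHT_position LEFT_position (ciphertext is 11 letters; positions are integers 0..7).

Answer: GCEABHDFFDH 5 3

Derivation:
Char 1 ('E'): step: R->3, L=2; E->plug->E->R->H->L->F->refl->D->L'->B->R'->G->plug->G
Char 2 ('H'): step: R->4, L=2; H->plug->B->R->B->L->D->refl->F->L'->H->R'->C->plug->C
Char 3 ('A'): step: R->5, L=2; A->plug->F->R->B->L->D->refl->F->L'->H->R'->E->plug->E
Char 4 ('H'): step: R->6, L=2; H->plug->B->R->E->L->A->refl->H->L'->D->R'->F->plug->A
Char 5 ('F'): step: R->7, L=2; F->plug->A->R->D->L->H->refl->A->L'->E->R'->H->plug->B
Char 6 ('G'): step: R->0, L->3 (L advanced); G->plug->G->R->D->L->H->refl->A->L'->E->R'->B->plug->H
Char 7 ('B'): step: R->1, L=3; B->plug->H->R->H->L->B->refl->E->L'->G->R'->D->plug->D
Char 8 ('D'): step: R->2, L=3; D->plug->D->R->D->L->H->refl->A->L'->E->R'->A->plug->F
Char 9 ('E'): step: R->3, L=3; E->plug->E->R->H->L->B->refl->E->L'->G->R'->A->plug->F
Char 10 ('C'): step: R->4, L=3; C->plug->C->R->H->L->B->refl->E->L'->G->R'->D->plug->D
Char 11 ('E'): step: R->5, L=3; E->plug->E->R->H->L->B->refl->E->L'->G->R'->B->plug->H
Final: ciphertext=GCEABHDFFDH, RIGHT=5, LEFT=3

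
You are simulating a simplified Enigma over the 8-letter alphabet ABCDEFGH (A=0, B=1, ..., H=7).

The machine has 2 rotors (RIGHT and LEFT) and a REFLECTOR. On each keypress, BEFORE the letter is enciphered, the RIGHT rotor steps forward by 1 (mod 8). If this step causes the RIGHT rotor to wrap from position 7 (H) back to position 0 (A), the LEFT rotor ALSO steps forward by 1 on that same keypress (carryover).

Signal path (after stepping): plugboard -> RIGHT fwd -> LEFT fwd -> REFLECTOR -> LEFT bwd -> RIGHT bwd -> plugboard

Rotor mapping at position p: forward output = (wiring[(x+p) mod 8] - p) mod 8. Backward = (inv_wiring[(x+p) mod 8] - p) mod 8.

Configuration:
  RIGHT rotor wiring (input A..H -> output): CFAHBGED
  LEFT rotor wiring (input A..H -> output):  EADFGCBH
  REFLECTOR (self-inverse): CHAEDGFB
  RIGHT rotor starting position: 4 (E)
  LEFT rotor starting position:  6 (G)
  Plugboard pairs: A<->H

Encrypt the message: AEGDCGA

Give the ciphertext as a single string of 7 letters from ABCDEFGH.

Answer: GCECFCG

Derivation:
Char 1 ('A'): step: R->5, L=6; A->plug->H->R->E->L->F->refl->G->L'->C->R'->G->plug->G
Char 2 ('E'): step: R->6, L=6; E->plug->E->R->C->L->G->refl->F->L'->E->R'->C->plug->C
Char 3 ('G'): step: R->7, L=6; G->plug->G->R->H->L->E->refl->D->L'->A->R'->E->plug->E
Char 4 ('D'): step: R->0, L->7 (L advanced); D->plug->D->R->H->L->C->refl->A->L'->A->R'->C->plug->C
Char 5 ('C'): step: R->1, L=7; C->plug->C->R->G->L->D->refl->E->L'->D->R'->F->plug->F
Char 6 ('G'): step: R->2, L=7; G->plug->G->R->A->L->A->refl->C->L'->H->R'->C->plug->C
Char 7 ('A'): step: R->3, L=7; A->plug->H->R->F->L->H->refl->B->L'->C->R'->G->plug->G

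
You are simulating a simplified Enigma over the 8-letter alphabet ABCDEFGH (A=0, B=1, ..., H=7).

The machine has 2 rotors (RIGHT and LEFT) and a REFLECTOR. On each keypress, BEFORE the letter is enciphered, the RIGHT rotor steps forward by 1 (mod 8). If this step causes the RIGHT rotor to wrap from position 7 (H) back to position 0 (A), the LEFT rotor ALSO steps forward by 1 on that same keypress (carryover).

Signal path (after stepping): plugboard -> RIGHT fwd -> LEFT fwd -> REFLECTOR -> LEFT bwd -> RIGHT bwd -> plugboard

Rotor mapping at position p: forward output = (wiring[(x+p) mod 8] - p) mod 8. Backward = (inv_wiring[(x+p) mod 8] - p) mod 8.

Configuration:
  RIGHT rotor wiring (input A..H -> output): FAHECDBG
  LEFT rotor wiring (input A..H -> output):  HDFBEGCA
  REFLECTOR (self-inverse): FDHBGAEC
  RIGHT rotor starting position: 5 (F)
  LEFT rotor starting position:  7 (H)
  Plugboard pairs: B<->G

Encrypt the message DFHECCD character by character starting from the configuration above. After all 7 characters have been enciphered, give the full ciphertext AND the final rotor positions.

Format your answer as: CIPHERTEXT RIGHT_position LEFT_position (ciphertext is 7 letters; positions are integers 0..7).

Answer: AHGAHDG 4 0

Derivation:
Char 1 ('D'): step: R->6, L=7; D->plug->D->R->C->L->E->refl->G->L'->D->R'->A->plug->A
Char 2 ('F'): step: R->7, L=7; F->plug->F->R->D->L->G->refl->E->L'->C->R'->H->plug->H
Char 3 ('H'): step: R->0, L->0 (L advanced); H->plug->H->R->G->L->C->refl->H->L'->A->R'->B->plug->G
Char 4 ('E'): step: R->1, L=0; E->plug->E->R->C->L->F->refl->A->L'->H->R'->A->plug->A
Char 5 ('C'): step: R->2, L=0; C->plug->C->R->A->L->H->refl->C->L'->G->R'->H->plug->H
Char 6 ('C'): step: R->3, L=0; C->plug->C->R->A->L->H->refl->C->L'->G->R'->D->plug->D
Char 7 ('D'): step: R->4, L=0; D->plug->D->R->C->L->F->refl->A->L'->H->R'->B->plug->G
Final: ciphertext=AHGAHDG, RIGHT=4, LEFT=0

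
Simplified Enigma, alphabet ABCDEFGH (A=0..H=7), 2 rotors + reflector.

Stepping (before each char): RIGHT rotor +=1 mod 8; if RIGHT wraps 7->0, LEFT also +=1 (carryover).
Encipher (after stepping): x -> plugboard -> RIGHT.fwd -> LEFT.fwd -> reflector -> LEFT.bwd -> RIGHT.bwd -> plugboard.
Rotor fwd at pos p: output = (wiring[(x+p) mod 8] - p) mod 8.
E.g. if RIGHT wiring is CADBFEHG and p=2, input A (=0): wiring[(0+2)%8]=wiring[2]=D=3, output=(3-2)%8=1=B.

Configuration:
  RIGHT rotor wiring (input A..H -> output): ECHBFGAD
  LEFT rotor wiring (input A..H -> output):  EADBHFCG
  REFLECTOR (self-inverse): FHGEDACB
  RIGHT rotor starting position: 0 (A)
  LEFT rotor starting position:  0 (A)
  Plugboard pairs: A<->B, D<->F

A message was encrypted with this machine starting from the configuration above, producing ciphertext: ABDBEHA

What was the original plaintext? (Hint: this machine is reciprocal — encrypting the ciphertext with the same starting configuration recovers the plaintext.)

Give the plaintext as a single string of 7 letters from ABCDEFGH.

Char 1 ('A'): step: R->1, L=0; A->plug->B->R->G->L->C->refl->G->L'->H->R'->F->plug->D
Char 2 ('B'): step: R->2, L=0; B->plug->A->R->F->L->F->refl->A->L'->B->R'->F->plug->D
Char 3 ('D'): step: R->3, L=0; D->plug->F->R->B->L->A->refl->F->L'->F->R'->D->plug->F
Char 4 ('B'): step: R->4, L=0; B->plug->A->R->B->L->A->refl->F->L'->F->R'->H->plug->H
Char 5 ('E'): step: R->5, L=0; E->plug->E->R->F->L->F->refl->A->L'->B->R'->A->plug->B
Char 6 ('H'): step: R->6, L=0; H->plug->H->R->A->L->E->refl->D->L'->C->R'->A->plug->B
Char 7 ('A'): step: R->7, L=0; A->plug->B->R->F->L->F->refl->A->L'->B->R'->H->plug->H

Answer: DDFHBBH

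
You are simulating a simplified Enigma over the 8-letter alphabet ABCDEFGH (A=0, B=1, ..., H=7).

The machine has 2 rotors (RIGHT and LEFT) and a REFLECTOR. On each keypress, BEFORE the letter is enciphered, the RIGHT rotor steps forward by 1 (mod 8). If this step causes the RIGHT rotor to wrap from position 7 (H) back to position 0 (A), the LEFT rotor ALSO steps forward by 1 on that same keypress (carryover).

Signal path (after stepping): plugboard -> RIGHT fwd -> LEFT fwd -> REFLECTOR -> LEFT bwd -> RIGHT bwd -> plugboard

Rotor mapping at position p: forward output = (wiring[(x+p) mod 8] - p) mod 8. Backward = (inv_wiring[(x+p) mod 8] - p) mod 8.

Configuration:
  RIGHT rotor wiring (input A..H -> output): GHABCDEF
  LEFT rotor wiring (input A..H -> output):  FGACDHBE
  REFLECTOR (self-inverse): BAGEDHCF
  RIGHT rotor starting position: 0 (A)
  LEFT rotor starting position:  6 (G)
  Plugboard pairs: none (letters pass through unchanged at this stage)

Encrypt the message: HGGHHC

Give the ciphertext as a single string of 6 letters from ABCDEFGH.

Answer: CDDCCH

Derivation:
Char 1 ('H'): step: R->1, L=6; H->plug->H->R->F->L->E->refl->D->L'->A->R'->C->plug->C
Char 2 ('G'): step: R->2, L=6; G->plug->G->R->E->L->C->refl->G->L'->B->R'->D->plug->D
Char 3 ('G'): step: R->3, L=6; G->plug->G->R->E->L->C->refl->G->L'->B->R'->D->plug->D
Char 4 ('H'): step: R->4, L=6; H->plug->H->R->F->L->E->refl->D->L'->A->R'->C->plug->C
Char 5 ('H'): step: R->5, L=6; H->plug->H->R->F->L->E->refl->D->L'->A->R'->C->plug->C
Char 6 ('C'): step: R->6, L=6; C->plug->C->R->A->L->D->refl->E->L'->F->R'->H->plug->H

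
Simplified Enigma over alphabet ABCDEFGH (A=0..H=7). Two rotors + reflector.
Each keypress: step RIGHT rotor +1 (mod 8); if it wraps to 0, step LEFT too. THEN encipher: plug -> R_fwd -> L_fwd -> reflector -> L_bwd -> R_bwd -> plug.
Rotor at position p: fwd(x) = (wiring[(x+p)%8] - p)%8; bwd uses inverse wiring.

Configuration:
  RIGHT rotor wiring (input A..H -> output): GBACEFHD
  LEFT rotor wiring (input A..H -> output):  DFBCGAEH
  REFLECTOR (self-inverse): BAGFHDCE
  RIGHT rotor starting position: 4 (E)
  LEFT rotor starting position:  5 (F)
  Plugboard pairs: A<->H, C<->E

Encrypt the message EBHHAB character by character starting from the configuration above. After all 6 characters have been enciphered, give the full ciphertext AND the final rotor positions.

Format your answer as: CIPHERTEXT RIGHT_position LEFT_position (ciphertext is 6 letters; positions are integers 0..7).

Answer: HHBBDA 2 6

Derivation:
Char 1 ('E'): step: R->5, L=5; E->plug->C->R->G->L->F->refl->D->L'->A->R'->A->plug->H
Char 2 ('B'): step: R->6, L=5; B->plug->B->R->F->L->E->refl->H->L'->B->R'->A->plug->H
Char 3 ('H'): step: R->7, L=5; H->plug->A->R->E->L->A->refl->B->L'->H->R'->B->plug->B
Char 4 ('H'): step: R->0, L->6 (L advanced); H->plug->A->R->G->L->A->refl->B->L'->B->R'->B->plug->B
Char 5 ('A'): step: R->1, L=6; A->plug->H->R->F->L->E->refl->H->L'->D->R'->D->plug->D
Char 6 ('B'): step: R->2, L=6; B->plug->B->R->A->L->G->refl->C->L'->H->R'->H->plug->A
Final: ciphertext=HHBBDA, RIGHT=2, LEFT=6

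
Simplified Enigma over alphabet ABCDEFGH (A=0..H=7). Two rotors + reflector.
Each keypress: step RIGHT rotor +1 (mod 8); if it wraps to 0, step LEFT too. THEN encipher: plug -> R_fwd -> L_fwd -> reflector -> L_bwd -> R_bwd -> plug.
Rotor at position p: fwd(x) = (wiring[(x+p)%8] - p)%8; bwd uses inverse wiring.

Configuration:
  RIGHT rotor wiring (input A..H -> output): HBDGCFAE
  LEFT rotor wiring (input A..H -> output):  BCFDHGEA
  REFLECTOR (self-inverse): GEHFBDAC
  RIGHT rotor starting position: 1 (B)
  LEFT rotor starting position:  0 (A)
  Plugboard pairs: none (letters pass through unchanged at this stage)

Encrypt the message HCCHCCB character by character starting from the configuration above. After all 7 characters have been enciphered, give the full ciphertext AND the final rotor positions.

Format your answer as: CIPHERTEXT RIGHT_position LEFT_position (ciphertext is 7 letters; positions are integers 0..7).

Char 1 ('H'): step: R->2, L=0; H->plug->H->R->H->L->A->refl->G->L'->F->R'->G->plug->G
Char 2 ('C'): step: R->3, L=0; C->plug->C->R->C->L->F->refl->D->L'->D->R'->A->plug->A
Char 3 ('C'): step: R->4, L=0; C->plug->C->R->E->L->H->refl->C->L'->B->R'->B->plug->B
Char 4 ('H'): step: R->5, L=0; H->plug->H->R->F->L->G->refl->A->L'->H->R'->C->plug->C
Char 5 ('C'): step: R->6, L=0; C->plug->C->R->B->L->C->refl->H->L'->E->R'->G->plug->G
Char 6 ('C'): step: R->7, L=0; C->plug->C->R->C->L->F->refl->D->L'->D->R'->F->plug->F
Char 7 ('B'): step: R->0, L->1 (L advanced); B->plug->B->R->B->L->E->refl->B->L'->A->R'->G->plug->G
Final: ciphertext=GABCGFG, RIGHT=0, LEFT=1

Answer: GABCGFG 0 1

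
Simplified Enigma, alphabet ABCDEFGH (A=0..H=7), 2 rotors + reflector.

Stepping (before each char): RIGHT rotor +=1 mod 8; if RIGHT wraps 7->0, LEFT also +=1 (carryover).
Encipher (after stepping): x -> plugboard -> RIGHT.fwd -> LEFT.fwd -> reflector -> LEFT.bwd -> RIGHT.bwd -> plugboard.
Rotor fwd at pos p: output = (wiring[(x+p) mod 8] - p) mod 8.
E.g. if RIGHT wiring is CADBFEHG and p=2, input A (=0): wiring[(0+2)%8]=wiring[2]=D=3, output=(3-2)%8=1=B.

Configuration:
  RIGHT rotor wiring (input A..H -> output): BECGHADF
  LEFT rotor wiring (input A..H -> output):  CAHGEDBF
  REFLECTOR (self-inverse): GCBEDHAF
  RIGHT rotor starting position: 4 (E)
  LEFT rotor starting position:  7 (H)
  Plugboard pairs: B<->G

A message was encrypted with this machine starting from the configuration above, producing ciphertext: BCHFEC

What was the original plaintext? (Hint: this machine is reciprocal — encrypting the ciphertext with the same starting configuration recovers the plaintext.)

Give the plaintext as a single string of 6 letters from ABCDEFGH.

Answer: GFCDFG

Derivation:
Char 1 ('B'): step: R->5, L=7; B->plug->G->R->B->L->D->refl->E->L'->G->R'->B->plug->G
Char 2 ('C'): step: R->6, L=7; C->plug->C->R->D->L->A->refl->G->L'->A->R'->F->plug->F
Char 3 ('H'): step: R->7, L=7; H->plug->H->R->E->L->H->refl->F->L'->F->R'->C->plug->C
Char 4 ('F'): step: R->0, L->0 (L advanced); F->plug->F->R->A->L->C->refl->B->L'->G->R'->D->plug->D
Char 5 ('E'): step: R->1, L=0; E->plug->E->R->H->L->F->refl->H->L'->C->R'->F->plug->F
Char 6 ('C'): step: R->2, L=0; C->plug->C->R->F->L->D->refl->E->L'->E->R'->B->plug->G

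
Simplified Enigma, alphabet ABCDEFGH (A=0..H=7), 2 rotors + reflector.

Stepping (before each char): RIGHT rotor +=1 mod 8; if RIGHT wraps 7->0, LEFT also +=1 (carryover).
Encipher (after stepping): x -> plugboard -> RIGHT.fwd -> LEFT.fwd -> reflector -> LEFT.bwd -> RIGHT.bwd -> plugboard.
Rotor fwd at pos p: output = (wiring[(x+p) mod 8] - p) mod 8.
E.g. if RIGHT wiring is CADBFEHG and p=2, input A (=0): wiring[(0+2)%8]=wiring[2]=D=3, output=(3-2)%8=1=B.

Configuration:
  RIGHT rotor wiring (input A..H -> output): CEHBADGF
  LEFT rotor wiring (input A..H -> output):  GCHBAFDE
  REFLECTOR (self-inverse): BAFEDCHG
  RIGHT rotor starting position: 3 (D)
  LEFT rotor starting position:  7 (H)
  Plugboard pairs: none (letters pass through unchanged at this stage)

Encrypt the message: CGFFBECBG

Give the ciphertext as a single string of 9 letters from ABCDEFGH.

Answer: BCHAFCBGA

Derivation:
Char 1 ('C'): step: R->4, L=7; C->plug->C->R->C->L->D->refl->E->L'->H->R'->B->plug->B
Char 2 ('G'): step: R->5, L=7; G->plug->G->R->E->L->C->refl->F->L'->A->R'->C->plug->C
Char 3 ('F'): step: R->6, L=7; F->plug->F->R->D->L->A->refl->B->L'->F->R'->H->plug->H
Char 4 ('F'): step: R->7, L=7; F->plug->F->R->B->L->H->refl->G->L'->G->R'->A->plug->A
Char 5 ('B'): step: R->0, L->0 (L advanced); B->plug->B->R->E->L->A->refl->B->L'->D->R'->F->plug->F
Char 6 ('E'): step: R->1, L=0; E->plug->E->R->C->L->H->refl->G->L'->A->R'->C->plug->C
Char 7 ('C'): step: R->2, L=0; C->plug->C->R->G->L->D->refl->E->L'->H->R'->B->plug->B
Char 8 ('B'): step: R->3, L=0; B->plug->B->R->F->L->F->refl->C->L'->B->R'->G->plug->G
Char 9 ('G'): step: R->4, L=0; G->plug->G->R->D->L->B->refl->A->L'->E->R'->A->plug->A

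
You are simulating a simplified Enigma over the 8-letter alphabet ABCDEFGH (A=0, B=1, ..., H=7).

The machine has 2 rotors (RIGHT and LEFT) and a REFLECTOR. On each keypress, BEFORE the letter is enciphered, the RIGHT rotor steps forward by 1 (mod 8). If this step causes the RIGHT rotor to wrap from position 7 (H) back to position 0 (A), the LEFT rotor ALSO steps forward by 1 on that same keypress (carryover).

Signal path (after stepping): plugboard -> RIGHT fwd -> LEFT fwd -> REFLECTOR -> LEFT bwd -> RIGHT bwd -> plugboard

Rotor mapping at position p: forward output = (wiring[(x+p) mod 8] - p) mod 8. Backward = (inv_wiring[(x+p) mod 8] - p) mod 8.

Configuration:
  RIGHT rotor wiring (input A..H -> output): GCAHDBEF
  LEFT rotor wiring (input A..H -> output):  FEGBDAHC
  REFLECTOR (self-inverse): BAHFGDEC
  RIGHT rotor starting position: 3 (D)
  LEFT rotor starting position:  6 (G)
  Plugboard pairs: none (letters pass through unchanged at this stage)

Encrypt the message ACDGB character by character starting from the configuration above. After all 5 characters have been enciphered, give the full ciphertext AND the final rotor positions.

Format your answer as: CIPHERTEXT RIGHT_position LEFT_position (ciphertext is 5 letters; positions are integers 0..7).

Char 1 ('A'): step: R->4, L=6; A->plug->A->R->H->L->C->refl->H->L'->C->R'->E->plug->E
Char 2 ('C'): step: R->5, L=6; C->plug->C->R->A->L->B->refl->A->L'->E->R'->A->plug->A
Char 3 ('D'): step: R->6, L=6; D->plug->D->R->E->L->A->refl->B->L'->A->R'->C->plug->C
Char 4 ('G'): step: R->7, L=6; G->plug->G->R->C->L->H->refl->C->L'->H->R'->B->plug->B
Char 5 ('B'): step: R->0, L->7 (L advanced); B->plug->B->R->C->L->F->refl->D->L'->A->R'->C->plug->C
Final: ciphertext=EACBC, RIGHT=0, LEFT=7

Answer: EACBC 0 7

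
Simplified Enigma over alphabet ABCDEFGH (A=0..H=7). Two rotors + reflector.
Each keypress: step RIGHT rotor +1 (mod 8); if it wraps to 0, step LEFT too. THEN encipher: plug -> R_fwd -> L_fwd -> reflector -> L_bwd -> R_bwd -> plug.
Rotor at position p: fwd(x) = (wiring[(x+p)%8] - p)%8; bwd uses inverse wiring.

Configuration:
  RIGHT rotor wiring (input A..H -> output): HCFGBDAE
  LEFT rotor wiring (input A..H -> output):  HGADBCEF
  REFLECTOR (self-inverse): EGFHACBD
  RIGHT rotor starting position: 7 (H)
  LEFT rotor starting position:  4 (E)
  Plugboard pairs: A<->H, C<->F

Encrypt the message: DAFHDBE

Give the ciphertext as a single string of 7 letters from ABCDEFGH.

Answer: ABCFECH

Derivation:
Char 1 ('D'): step: R->0, L->5 (L advanced); D->plug->D->R->G->L->G->refl->B->L'->E->R'->H->plug->A
Char 2 ('A'): step: R->1, L=5; A->plug->H->R->G->L->G->refl->B->L'->E->R'->B->plug->B
Char 3 ('F'): step: R->2, L=5; F->plug->C->R->H->L->E->refl->A->L'->C->R'->F->plug->C
Char 4 ('H'): step: R->3, L=5; H->plug->A->R->D->L->C->refl->F->L'->A->R'->C->plug->F
Char 5 ('D'): step: R->4, L=5; D->plug->D->R->A->L->F->refl->C->L'->D->R'->E->plug->E
Char 6 ('B'): step: R->5, L=5; B->plug->B->R->D->L->C->refl->F->L'->A->R'->F->plug->C
Char 7 ('E'): step: R->6, L=5; E->plug->E->R->H->L->E->refl->A->L'->C->R'->A->plug->H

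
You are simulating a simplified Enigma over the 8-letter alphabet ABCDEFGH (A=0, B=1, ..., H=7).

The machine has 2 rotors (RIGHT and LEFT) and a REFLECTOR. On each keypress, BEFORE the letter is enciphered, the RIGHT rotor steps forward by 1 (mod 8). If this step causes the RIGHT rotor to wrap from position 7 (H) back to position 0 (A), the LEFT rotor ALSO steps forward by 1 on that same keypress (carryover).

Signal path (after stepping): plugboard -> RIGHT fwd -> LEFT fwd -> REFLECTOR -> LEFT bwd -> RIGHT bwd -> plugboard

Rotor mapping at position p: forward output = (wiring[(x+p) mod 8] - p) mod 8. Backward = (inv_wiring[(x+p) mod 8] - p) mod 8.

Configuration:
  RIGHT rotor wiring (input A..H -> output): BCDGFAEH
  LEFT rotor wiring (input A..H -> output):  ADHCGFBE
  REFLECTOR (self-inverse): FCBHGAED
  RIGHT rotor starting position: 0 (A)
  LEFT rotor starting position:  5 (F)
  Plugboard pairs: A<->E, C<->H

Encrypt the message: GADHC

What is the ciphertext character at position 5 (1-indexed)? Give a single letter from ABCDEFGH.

Char 1 ('G'): step: R->1, L=5; G->plug->G->R->G->L->F->refl->A->L'->A->R'->H->plug->C
Char 2 ('A'): step: R->2, L=5; A->plug->E->R->C->L->H->refl->D->L'->D->R'->C->plug->H
Char 3 ('D'): step: R->3, L=5; D->plug->D->R->B->L->E->refl->G->L'->E->R'->E->plug->A
Char 4 ('H'): step: R->4, L=5; H->plug->C->R->A->L->A->refl->F->L'->G->R'->F->plug->F
Char 5 ('C'): step: R->5, L=5; C->plug->H->R->A->L->A->refl->F->L'->G->R'->F->plug->F

F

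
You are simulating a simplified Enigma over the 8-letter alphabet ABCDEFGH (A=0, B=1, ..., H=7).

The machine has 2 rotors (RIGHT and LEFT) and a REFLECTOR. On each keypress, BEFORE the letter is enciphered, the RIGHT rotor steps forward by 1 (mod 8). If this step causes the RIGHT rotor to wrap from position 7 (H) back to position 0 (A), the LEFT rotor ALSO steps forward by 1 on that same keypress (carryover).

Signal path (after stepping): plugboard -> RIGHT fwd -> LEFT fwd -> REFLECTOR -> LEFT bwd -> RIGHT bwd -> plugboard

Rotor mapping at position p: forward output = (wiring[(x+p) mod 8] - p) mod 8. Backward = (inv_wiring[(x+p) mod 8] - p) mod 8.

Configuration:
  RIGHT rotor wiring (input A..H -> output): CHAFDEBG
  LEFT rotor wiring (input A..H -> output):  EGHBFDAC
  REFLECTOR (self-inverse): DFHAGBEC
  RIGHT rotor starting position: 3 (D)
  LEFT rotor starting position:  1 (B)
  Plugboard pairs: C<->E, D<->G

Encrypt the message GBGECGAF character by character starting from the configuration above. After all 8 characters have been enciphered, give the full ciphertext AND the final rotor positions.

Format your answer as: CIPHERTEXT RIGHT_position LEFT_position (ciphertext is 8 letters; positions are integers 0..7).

Answer: AGACEDED 3 2

Derivation:
Char 1 ('G'): step: R->4, L=1; G->plug->D->R->C->L->A->refl->D->L'->H->R'->A->plug->A
Char 2 ('B'): step: R->5, L=1; B->plug->B->R->E->L->C->refl->H->L'->F->R'->D->plug->G
Char 3 ('G'): step: R->6, L=1; G->plug->D->R->B->L->G->refl->E->L'->D->R'->A->plug->A
Char 4 ('E'): step: R->7, L=1; E->plug->C->R->A->L->F->refl->B->L'->G->R'->E->plug->C
Char 5 ('C'): step: R->0, L->2 (L advanced); C->plug->E->R->D->L->B->refl->F->L'->A->R'->C->plug->E
Char 6 ('G'): step: R->1, L=2; G->plug->D->R->C->L->D->refl->A->L'->F->R'->G->plug->D
Char 7 ('A'): step: R->2, L=2; A->plug->A->R->G->L->C->refl->H->L'->B->R'->C->plug->E
Char 8 ('F'): step: R->3, L=2; F->plug->F->R->H->L->E->refl->G->L'->E->R'->G->plug->D
Final: ciphertext=AGACEDED, RIGHT=3, LEFT=2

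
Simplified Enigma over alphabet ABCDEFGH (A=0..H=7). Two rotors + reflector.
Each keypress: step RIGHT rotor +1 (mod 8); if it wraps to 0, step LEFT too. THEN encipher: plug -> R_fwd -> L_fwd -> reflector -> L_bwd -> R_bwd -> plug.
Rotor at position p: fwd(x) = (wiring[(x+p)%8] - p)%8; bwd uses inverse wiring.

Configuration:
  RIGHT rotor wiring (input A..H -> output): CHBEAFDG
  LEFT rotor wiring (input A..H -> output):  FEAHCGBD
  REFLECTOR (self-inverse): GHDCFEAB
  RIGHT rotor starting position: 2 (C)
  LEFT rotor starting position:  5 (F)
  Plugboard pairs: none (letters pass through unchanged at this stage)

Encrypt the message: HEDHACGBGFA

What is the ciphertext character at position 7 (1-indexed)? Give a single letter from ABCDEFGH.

Char 1 ('H'): step: R->3, L=5; H->plug->H->R->G->L->C->refl->D->L'->F->R'->B->plug->B
Char 2 ('E'): step: R->4, L=5; E->plug->E->R->G->L->C->refl->D->L'->F->R'->G->plug->G
Char 3 ('D'): step: R->5, L=5; D->plug->D->R->F->L->D->refl->C->L'->G->R'->B->plug->B
Char 4 ('H'): step: R->6, L=5; H->plug->H->R->H->L->F->refl->E->L'->B->R'->D->plug->D
Char 5 ('A'): step: R->7, L=5; A->plug->A->R->H->L->F->refl->E->L'->B->R'->F->plug->F
Char 6 ('C'): step: R->0, L->6 (L advanced); C->plug->C->R->B->L->F->refl->E->L'->G->R'->H->plug->H
Char 7 ('G'): step: R->1, L=6; G->plug->G->R->F->L->B->refl->H->L'->C->R'->F->plug->F

F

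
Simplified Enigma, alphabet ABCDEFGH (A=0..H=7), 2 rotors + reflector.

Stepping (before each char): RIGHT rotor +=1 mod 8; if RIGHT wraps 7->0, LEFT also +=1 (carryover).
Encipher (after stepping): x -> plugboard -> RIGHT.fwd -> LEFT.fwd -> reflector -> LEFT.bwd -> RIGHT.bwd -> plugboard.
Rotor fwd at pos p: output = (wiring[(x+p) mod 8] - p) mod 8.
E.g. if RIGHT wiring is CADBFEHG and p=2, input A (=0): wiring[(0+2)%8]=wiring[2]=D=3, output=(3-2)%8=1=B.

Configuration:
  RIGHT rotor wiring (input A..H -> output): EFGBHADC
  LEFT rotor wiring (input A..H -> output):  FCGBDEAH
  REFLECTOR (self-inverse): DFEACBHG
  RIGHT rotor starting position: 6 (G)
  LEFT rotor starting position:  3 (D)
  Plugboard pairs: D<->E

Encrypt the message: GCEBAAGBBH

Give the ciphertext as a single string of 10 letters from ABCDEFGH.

Char 1 ('G'): step: R->7, L=3; G->plug->G->R->B->L->A->refl->D->L'->H->R'->D->plug->E
Char 2 ('C'): step: R->0, L->4 (L advanced); C->plug->C->R->G->L->C->refl->E->L'->C->R'->H->plug->H
Char 3 ('E'): step: R->1, L=4; E->plug->D->R->G->L->C->refl->E->L'->C->R'->F->plug->F
Char 4 ('B'): step: R->2, L=4; B->plug->B->R->H->L->F->refl->B->L'->E->R'->A->plug->A
Char 5 ('A'): step: R->3, L=4; A->plug->A->R->G->L->C->refl->E->L'->C->R'->G->plug->G
Char 6 ('A'): step: R->4, L=4; A->plug->A->R->D->L->D->refl->A->L'->B->R'->F->plug->F
Char 7 ('G'): step: R->5, L=4; G->plug->G->R->E->L->B->refl->F->L'->H->R'->D->plug->E
Char 8 ('B'): step: R->6, L=4; B->plug->B->R->E->L->B->refl->F->L'->H->R'->D->plug->E
Char 9 ('B'): step: R->7, L=4; B->plug->B->R->F->L->G->refl->H->L'->A->R'->F->plug->F
Char 10 ('H'): step: R->0, L->5 (L advanced); H->plug->H->R->C->L->C->refl->E->L'->G->R'->C->plug->C

Answer: EHFAGFEEFC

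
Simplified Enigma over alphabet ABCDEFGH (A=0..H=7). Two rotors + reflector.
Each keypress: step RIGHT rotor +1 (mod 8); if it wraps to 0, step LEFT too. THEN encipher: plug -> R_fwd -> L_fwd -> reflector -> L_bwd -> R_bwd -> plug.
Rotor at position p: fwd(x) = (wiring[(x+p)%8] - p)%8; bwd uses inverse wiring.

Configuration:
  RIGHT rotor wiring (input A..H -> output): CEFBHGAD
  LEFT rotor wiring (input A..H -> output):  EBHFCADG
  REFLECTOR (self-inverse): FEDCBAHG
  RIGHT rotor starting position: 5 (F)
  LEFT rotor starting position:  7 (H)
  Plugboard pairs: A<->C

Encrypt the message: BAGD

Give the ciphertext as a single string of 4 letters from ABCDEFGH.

Answer: CEDB

Derivation:
Char 1 ('B'): step: R->6, L=7; B->plug->B->R->F->L->D->refl->C->L'->C->R'->A->plug->C
Char 2 ('A'): step: R->7, L=7; A->plug->C->R->F->L->D->refl->C->L'->C->R'->E->plug->E
Char 3 ('G'): step: R->0, L->0 (L advanced); G->plug->G->R->A->L->E->refl->B->L'->B->R'->D->plug->D
Char 4 ('D'): step: R->1, L=0; D->plug->D->R->G->L->D->refl->C->L'->E->R'->B->plug->B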